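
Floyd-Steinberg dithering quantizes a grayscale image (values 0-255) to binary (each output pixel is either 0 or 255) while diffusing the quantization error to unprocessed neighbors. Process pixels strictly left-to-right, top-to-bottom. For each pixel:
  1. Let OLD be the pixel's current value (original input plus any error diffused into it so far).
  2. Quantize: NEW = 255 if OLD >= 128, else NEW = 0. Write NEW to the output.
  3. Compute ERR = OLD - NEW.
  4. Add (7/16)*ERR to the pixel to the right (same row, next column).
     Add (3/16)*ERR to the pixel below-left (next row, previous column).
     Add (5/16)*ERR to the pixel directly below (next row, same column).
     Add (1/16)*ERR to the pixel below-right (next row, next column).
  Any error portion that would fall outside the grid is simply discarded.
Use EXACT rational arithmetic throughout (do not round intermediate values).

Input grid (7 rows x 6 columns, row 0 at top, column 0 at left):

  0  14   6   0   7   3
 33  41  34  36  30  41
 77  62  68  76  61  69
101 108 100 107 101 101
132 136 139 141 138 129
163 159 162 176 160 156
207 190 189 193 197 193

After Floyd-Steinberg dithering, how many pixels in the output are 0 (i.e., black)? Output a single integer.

(0,0): OLD=0 → NEW=0, ERR=0
(0,1): OLD=14 → NEW=0, ERR=14
(0,2): OLD=97/8 → NEW=0, ERR=97/8
(0,3): OLD=679/128 → NEW=0, ERR=679/128
(0,4): OLD=19089/2048 → NEW=0, ERR=19089/2048
(0,5): OLD=231927/32768 → NEW=0, ERR=231927/32768
(1,0): OLD=285/8 → NEW=0, ERR=285/8
(1,1): OLD=4047/64 → NEW=0, ERR=4047/64
(1,2): OLD=137879/2048 → NEW=0, ERR=137879/2048
(1,3): OLD=570305/8192 → NEW=0, ERR=570305/8192
(1,4): OLD=34093905/524288 → NEW=0, ERR=34093905/524288
(1,5): OLD=606031207/8388608 → NEW=0, ERR=606031207/8388608
(2,0): OLD=102389/1024 → NEW=0, ERR=102389/1024
(2,1): OLD=4599179/32768 → NEW=255, ERR=-3756661/32768
(2,2): OLD=29301001/524288 → NEW=0, ERR=29301001/524288
(2,3): OLD=581358777/4194304 → NEW=255, ERR=-488188743/4194304
(2,4): OLD=6482237347/134217728 → NEW=0, ERR=6482237347/134217728
(2,5): OLD=250762569381/2147483648 → NEW=0, ERR=250762569381/2147483648
(3,0): OLD=58065345/524288 → NEW=0, ERR=58065345/524288
(3,1): OLD=576110185/4194304 → NEW=255, ERR=-493437335/4194304
(3,2): OLD=1241723129/33554432 → NEW=0, ERR=1241723129/33554432
(3,3): OLD=213386567365/2147483648 → NEW=0, ERR=213386567365/2147483648
(3,4): OLD=2992476803105/17179869184 → NEW=255, ERR=-1388389838815/17179869184
(3,5): OLD=28904168885295/274877906944 → NEW=0, ERR=28904168885295/274877906944
(4,0): OLD=9700671843/67108864 → NEW=255, ERR=-7412088477/67108864
(4,1): OLD=69551984859/1073741824 → NEW=0, ERR=69551984859/1073741824
(4,2): OLD=6534602609033/34359738368 → NEW=255, ERR=-2227130674807/34359738368
(4,3): OLD=71937765874965/549755813888 → NEW=255, ERR=-68249966666475/549755813888
(4,4): OLD=742020670746189/8796093022208 → NEW=0, ERR=742020670746189/8796093022208
(4,5): OLD=27263092117234555/140737488355328 → NEW=255, ERR=-8624967413374085/140737488355328
(5,0): OLD=2416007553409/17179869184 → NEW=255, ERR=-1964859088511/17179869184
(5,1): OLD=60555083421833/549755813888 → NEW=0, ERR=60555083421833/549755813888
(5,2): OLD=750771457907175/4398046511104 → NEW=255, ERR=-370730402424345/4398046511104
(5,3): OLD=15775491542766873/140737488355328 → NEW=0, ERR=15775491542766873/140737488355328
(5,4): OLD=30420698183872691/140737488355328 → NEW=255, ERR=-5467361346735949/140737488355328
(5,5): OLD=70439183793203911/562949953421312 → NEW=0, ERR=70439183793203911/562949953421312
(6,0): OLD=1688079051700795/8796093022208 → NEW=255, ERR=-554924668962245/8796093022208
(6,1): OLD=24469666510659543/140737488355328 → NEW=255, ERR=-11418393019949097/140737488355328
(6,2): OLD=87293281310815715/562949953421312 → NEW=255, ERR=-56258956811618845/562949953421312
(6,3): OLD=1547024761667869453/9007199254740992 → NEW=255, ERR=-749811048291083507/9007199254740992
(6,4): OLD=25783171362761386155/144115188075855872 → NEW=255, ERR=-10966201596581861205/144115188075855872
(6,5): OLD=452827866838413298605/2305843009213693952 → NEW=255, ERR=-135162100511078659155/2305843009213693952
Output grid:
  Row 0: ......  (6 black, running=6)
  Row 1: ......  (6 black, running=12)
  Row 2: .#.#..  (4 black, running=16)
  Row 3: .#..#.  (4 black, running=20)
  Row 4: #.##.#  (2 black, running=22)
  Row 5: #.#.#.  (3 black, running=25)
  Row 6: ######  (0 black, running=25)

Answer: 25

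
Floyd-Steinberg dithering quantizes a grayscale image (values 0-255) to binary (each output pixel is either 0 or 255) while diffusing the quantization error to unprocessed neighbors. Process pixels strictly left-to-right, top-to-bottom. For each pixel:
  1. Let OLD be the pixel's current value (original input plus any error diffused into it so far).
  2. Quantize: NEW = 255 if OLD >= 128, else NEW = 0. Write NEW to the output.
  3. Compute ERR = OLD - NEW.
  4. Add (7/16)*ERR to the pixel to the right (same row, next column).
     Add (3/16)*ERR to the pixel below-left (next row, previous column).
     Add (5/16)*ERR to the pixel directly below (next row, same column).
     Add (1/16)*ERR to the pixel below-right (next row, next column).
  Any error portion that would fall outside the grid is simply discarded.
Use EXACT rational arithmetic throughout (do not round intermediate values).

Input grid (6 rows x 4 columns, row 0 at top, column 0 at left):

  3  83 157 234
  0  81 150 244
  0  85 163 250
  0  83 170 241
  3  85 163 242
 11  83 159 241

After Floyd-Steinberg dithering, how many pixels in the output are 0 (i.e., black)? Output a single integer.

Answer: 12

Derivation:
(0,0): OLD=3 → NEW=0, ERR=3
(0,1): OLD=1349/16 → NEW=0, ERR=1349/16
(0,2): OLD=49635/256 → NEW=255, ERR=-15645/256
(0,3): OLD=848949/4096 → NEW=255, ERR=-195531/4096
(1,0): OLD=4287/256 → NEW=0, ERR=4287/256
(1,1): OLD=211769/2048 → NEW=0, ERR=211769/2048
(1,2): OLD=11302317/65536 → NEW=255, ERR=-5409363/65536
(1,3): OLD=198339403/1048576 → NEW=255, ERR=-69047477/1048576
(2,0): OLD=806787/32768 → NEW=0, ERR=806787/32768
(2,1): OLD=119176401/1048576 → NEW=0, ERR=119176401/1048576
(2,2): OLD=379681909/2097152 → NEW=255, ERR=-155091851/2097152
(2,3): OLD=6439390657/33554432 → NEW=255, ERR=-2116989503/33554432
(3,0): OLD=486615123/16777216 → NEW=0, ERR=486615123/16777216
(3,1): OLD=31911431309/268435456 → NEW=0, ERR=31911431309/268435456
(3,2): OLD=833967085427/4294967296 → NEW=255, ERR=-261249575053/4294967296
(3,3): OLD=13060145475237/68719476736 → NEW=255, ERR=-4463321092443/68719476736
(4,0): OLD=147548405655/4294967296 → NEW=0, ERR=147548405655/4294967296
(4,1): OLD=4383866806597/34359738368 → NEW=0, ERR=4383866806597/34359738368
(4,2): OLD=214473927753381/1099511627776 → NEW=255, ERR=-65901537329499/1099511627776
(4,3): OLD=3372052682833171/17592186044416 → NEW=255, ERR=-1113954758492909/17592186044416
(5,0): OLD=25100850598759/549755813888 → NEW=0, ERR=25100850598759/549755813888
(5,1): OLD=2353049818983857/17592186044416 → NEW=255, ERR=-2132957622342223/17592186044416
(5,2): OLD=732949077616805/8796093022208 → NEW=0, ERR=732949077616805/8796093022208
(5,3): OLD=71472558084166837/281474976710656 → NEW=255, ERR=-303560977050443/281474976710656
Output grid:
  Row 0: ..##  (2 black, running=2)
  Row 1: ..##  (2 black, running=4)
  Row 2: ..##  (2 black, running=6)
  Row 3: ..##  (2 black, running=8)
  Row 4: ..##  (2 black, running=10)
  Row 5: .#.#  (2 black, running=12)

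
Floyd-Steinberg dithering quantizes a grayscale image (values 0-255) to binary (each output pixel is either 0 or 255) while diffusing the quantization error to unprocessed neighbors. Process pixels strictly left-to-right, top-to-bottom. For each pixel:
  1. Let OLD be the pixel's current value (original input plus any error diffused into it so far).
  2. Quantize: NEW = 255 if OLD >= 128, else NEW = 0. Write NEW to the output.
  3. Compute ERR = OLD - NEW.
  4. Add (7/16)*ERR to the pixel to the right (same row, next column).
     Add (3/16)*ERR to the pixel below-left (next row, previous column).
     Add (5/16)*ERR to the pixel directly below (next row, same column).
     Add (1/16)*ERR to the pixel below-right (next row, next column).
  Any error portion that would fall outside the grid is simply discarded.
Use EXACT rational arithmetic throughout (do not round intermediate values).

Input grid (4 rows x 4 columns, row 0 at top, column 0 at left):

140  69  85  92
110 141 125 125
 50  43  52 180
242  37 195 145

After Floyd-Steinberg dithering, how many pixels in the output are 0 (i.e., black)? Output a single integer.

(0,0): OLD=140 → NEW=255, ERR=-115
(0,1): OLD=299/16 → NEW=0, ERR=299/16
(0,2): OLD=23853/256 → NEW=0, ERR=23853/256
(0,3): OLD=543803/4096 → NEW=255, ERR=-500677/4096
(1,0): OLD=19857/256 → NEW=0, ERR=19857/256
(1,1): OLD=391287/2048 → NEW=255, ERR=-130953/2048
(1,2): OLD=6841411/65536 → NEW=0, ERR=6841411/65536
(1,3): OLD=145014085/1048576 → NEW=255, ERR=-122372795/1048576
(2,0): OLD=2039821/32768 → NEW=0, ERR=2039821/32768
(2,1): OLD=78301407/1048576 → NEW=0, ERR=78301407/1048576
(2,2): OLD=191708955/2097152 → NEW=0, ERR=191708955/2097152
(2,3): OLD=6376957647/33554432 → NEW=255, ERR=-2179422513/33554432
(3,0): OLD=4621361853/16777216 → NEW=255, ERR=343171773/16777216
(3,1): OLD=24243830115/268435456 → NEW=0, ERR=24243830115/268435456
(3,2): OLD=1097658184605/4294967296 → NEW=255, ERR=2441524125/4294967296
(3,3): OLD=8979204327115/68719476736 → NEW=255, ERR=-8544262240565/68719476736
Output grid:
  Row 0: #..#  (2 black, running=2)
  Row 1: .#.#  (2 black, running=4)
  Row 2: ...#  (3 black, running=7)
  Row 3: #.##  (1 black, running=8)

Answer: 8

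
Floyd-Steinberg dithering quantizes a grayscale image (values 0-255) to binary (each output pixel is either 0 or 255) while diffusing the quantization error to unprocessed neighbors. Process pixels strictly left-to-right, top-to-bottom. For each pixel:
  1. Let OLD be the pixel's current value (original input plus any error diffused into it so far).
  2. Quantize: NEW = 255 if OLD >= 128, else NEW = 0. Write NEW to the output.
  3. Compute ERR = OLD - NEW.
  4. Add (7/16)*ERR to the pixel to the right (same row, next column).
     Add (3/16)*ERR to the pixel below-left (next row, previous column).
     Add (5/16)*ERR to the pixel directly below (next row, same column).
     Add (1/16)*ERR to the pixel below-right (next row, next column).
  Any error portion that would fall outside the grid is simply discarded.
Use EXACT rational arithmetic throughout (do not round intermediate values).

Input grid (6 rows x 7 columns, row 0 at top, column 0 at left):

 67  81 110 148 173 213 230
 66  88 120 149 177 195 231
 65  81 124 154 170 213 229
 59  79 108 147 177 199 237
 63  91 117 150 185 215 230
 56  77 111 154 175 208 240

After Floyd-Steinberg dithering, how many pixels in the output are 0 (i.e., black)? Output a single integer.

Answer: 17

Derivation:
(0,0): OLD=67 → NEW=0, ERR=67
(0,1): OLD=1765/16 → NEW=0, ERR=1765/16
(0,2): OLD=40515/256 → NEW=255, ERR=-24765/256
(0,3): OLD=432853/4096 → NEW=0, ERR=432853/4096
(0,4): OLD=14367699/65536 → NEW=255, ERR=-2343981/65536
(0,5): OLD=206938821/1048576 → NEW=255, ERR=-60448059/1048576
(0,6): OLD=3435623267/16777216 → NEW=255, ERR=-842566813/16777216
(1,0): OLD=27551/256 → NEW=0, ERR=27551/256
(1,1): OLD=318681/2048 → NEW=255, ERR=-203559/2048
(1,2): OLD=4783693/65536 → NEW=0, ERR=4783693/65536
(1,3): OLD=52745033/262144 → NEW=255, ERR=-14101687/262144
(1,4): OLD=2316667707/16777216 → NEW=255, ERR=-1961522373/16777216
(1,5): OLD=15325326507/134217728 → NEW=0, ERR=15325326507/134217728
(1,6): OLD=561905984165/2147483648 → NEW=255, ERR=14297653925/2147483648
(2,0): OLD=2621283/32768 → NEW=0, ERR=2621283/32768
(2,1): OLD=110467313/1048576 → NEW=0, ERR=110467313/1048576
(2,2): OLD=2962898963/16777216 → NEW=255, ERR=-1315291117/16777216
(2,3): OLD=11479770427/134217728 → NEW=0, ERR=11479770427/134217728
(2,4): OLD=202862817003/1073741824 → NEW=255, ERR=-70941348117/1073741824
(2,5): OLD=7343289617337/34359738368 → NEW=255, ERR=-1418443666503/34359738368
(2,6): OLD=121032071614623/549755813888 → NEW=255, ERR=-19155660926817/549755813888
(3,0): OLD=1740662963/16777216 → NEW=0, ERR=1740662963/16777216
(3,1): OLD=19812325175/134217728 → NEW=255, ERR=-14413195465/134217728
(3,2): OLD=63501674197/1073741824 → NEW=0, ERR=63501674197/1073741824
(3,3): OLD=783035157667/4294967296 → NEW=255, ERR=-312181502813/4294967296
(3,4): OLD=67157489431731/549755813888 → NEW=0, ERR=67157489431731/549755813888
(3,5): OLD=1006630245552457/4398046511104 → NEW=255, ERR=-114871614779063/4398046511104
(3,6): OLD=14925503840267863/70368744177664 → NEW=255, ERR=-3018525925036457/70368744177664
(4,0): OLD=161678401949/2147483648 → NEW=0, ERR=161678401949/2147483648
(4,1): OLD=3709244272377/34359738368 → NEW=0, ERR=3709244272377/34359738368
(4,2): OLD=89264273896503/549755813888 → NEW=255, ERR=-50923458644937/549755813888
(4,3): OLD=498569453250189/4398046511104 → NEW=0, ERR=498569453250189/4398046511104
(4,4): OLD=9265107359835351/35184372088832 → NEW=255, ERR=293092477183191/35184372088832
(4,5): OLD=236522626341555991/1125899906842624 → NEW=255, ERR=-50581849903313129/1125899906842624
(4,6): OLD=3518349500471307729/18014398509481984 → NEW=255, ERR=-1075322119446598191/18014398509481984
(5,0): OLD=54848330550779/549755813888 → NEW=0, ERR=54848330550779/549755813888
(5,1): OLD=623298156659881/4398046511104 → NEW=255, ERR=-498203703671639/4398046511104
(5,2): OLD=2128528979418287/35184372088832 → NEW=0, ERR=2128528979418287/35184372088832
(5,3): OLD=59578474945545611/281474976710656 → NEW=255, ERR=-12197644115671669/281474976710656
(5,4): OLD=2833768730591960025/18014398509481984 → NEW=255, ERR=-1759902889325945895/18014398509481984
(5,5): OLD=20255073505993685193/144115188075855872 → NEW=255, ERR=-16494299453349562167/144115188075855872
(5,6): OLD=388454864472351605159/2305843009213693952 → NEW=255, ERR=-199535102877140352601/2305843009213693952
Output grid:
  Row 0: ..#.###  (3 black, running=3)
  Row 1: .#.##.#  (3 black, running=6)
  Row 2: ..#.###  (3 black, running=9)
  Row 3: .#.#.##  (3 black, running=12)
  Row 4: ..#.###  (3 black, running=15)
  Row 5: .#.####  (2 black, running=17)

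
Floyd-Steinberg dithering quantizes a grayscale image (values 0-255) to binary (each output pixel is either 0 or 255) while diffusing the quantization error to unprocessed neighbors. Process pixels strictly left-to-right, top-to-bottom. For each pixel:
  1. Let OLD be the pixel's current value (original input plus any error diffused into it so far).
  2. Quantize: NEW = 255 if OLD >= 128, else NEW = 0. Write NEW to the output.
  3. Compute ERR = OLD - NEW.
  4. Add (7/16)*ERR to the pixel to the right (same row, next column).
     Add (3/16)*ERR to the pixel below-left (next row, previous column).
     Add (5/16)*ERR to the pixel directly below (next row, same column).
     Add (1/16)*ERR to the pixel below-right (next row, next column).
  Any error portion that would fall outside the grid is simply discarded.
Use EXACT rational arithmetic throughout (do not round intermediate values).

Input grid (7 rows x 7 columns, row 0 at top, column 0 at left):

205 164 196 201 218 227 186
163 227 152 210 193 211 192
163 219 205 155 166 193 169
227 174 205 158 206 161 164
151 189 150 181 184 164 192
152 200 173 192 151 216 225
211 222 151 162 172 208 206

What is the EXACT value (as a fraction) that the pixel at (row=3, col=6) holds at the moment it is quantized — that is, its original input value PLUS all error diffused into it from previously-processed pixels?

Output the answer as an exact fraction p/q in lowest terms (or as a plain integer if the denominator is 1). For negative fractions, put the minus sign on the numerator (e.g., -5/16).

(0,0): OLD=205 → NEW=255, ERR=-50
(0,1): OLD=1137/8 → NEW=255, ERR=-903/8
(0,2): OLD=18767/128 → NEW=255, ERR=-13873/128
(0,3): OLD=314537/2048 → NEW=255, ERR=-207703/2048
(0,4): OLD=5689503/32768 → NEW=255, ERR=-2666337/32768
(0,5): OLD=100349017/524288 → NEW=255, ERR=-33344423/524288
(0,6): OLD=1326870127/8388608 → NEW=255, ERR=-812224913/8388608
(1,0): OLD=16155/128 → NEW=0, ERR=16155/128
(1,1): OLD=228861/1024 → NEW=255, ERR=-32259/1024
(1,2): OLD=2564993/32768 → NEW=0, ERR=2564993/32768
(1,3): OLD=24972173/131072 → NEW=255, ERR=-8451187/131072
(1,4): OLD=1015855911/8388608 → NEW=0, ERR=1015855911/8388608
(1,5): OLD=14822060567/67108864 → NEW=255, ERR=-2290699753/67108864
(1,6): OLD=153366449273/1073741824 → NEW=255, ERR=-120437715847/1073741824
(2,0): OLD=3220015/16384 → NEW=255, ERR=-957905/16384
(2,1): OLD=108077621/524288 → NEW=255, ERR=-25615819/524288
(2,2): OLD=1627622495/8388608 → NEW=255, ERR=-511472545/8388608
(2,3): OLD=9111633063/67108864 → NEW=255, ERR=-8001127257/67108864
(2,4): OLD=75834190711/536870912 → NEW=255, ERR=-61067891849/536870912
(2,5): OLD=2046224695453/17179869184 → NEW=0, ERR=2046224695453/17179869184
(2,6): OLD=50556502737179/274877906944 → NEW=255, ERR=-19537363533541/274877906944
(3,0): OLD=1674101759/8388608 → NEW=255, ERR=-464993281/8388608
(3,1): OLD=8012400595/67108864 → NEW=0, ERR=8012400595/67108864
(3,2): OLD=114231384841/536870912 → NEW=255, ERR=-22670697719/536870912
(3,3): OLD=165632943199/2147483648 → NEW=0, ERR=165632943199/2147483648
(3,4): OLD=60219816462335/274877906944 → NEW=255, ERR=-9874049808385/274877906944
(3,5): OLD=356393132018989/2199023255552 → NEW=255, ERR=-204357798146771/2199023255552
(3,6): OLD=3820154655217395/35184372088832 → NEW=0, ERR=3820154655217395/35184372088832
Target (3,6): original=164, with diffused error = 3820154655217395/35184372088832

Answer: 3820154655217395/35184372088832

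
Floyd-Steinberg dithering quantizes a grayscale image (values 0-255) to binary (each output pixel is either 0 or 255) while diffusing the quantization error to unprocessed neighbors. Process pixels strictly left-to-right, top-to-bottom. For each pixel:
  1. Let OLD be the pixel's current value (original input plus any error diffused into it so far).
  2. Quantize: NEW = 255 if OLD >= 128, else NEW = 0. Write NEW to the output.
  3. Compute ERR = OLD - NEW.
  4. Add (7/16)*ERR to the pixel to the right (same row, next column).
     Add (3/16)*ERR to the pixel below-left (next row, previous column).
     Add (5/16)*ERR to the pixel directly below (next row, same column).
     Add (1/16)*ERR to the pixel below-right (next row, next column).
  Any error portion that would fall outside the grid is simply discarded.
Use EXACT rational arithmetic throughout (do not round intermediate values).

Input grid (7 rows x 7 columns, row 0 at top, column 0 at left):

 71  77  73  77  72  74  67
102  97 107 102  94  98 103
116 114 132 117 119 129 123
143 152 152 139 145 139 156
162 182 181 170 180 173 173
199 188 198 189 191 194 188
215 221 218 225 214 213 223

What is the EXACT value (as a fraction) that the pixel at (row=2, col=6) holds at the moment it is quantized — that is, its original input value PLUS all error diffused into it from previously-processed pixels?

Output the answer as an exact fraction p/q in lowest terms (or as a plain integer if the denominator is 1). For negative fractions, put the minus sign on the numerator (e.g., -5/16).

Answer: 70390878751859/549755813888

Derivation:
(0,0): OLD=71 → NEW=0, ERR=71
(0,1): OLD=1729/16 → NEW=0, ERR=1729/16
(0,2): OLD=30791/256 → NEW=0, ERR=30791/256
(0,3): OLD=530929/4096 → NEW=255, ERR=-513551/4096
(0,4): OLD=1123735/65536 → NEW=0, ERR=1123735/65536
(0,5): OLD=85460769/1048576 → NEW=0, ERR=85460769/1048576
(0,6): OLD=1722298855/16777216 → NEW=0, ERR=1722298855/16777216
(1,0): OLD=36979/256 → NEW=255, ERR=-28301/256
(1,1): OLD=224037/2048 → NEW=0, ERR=224037/2048
(1,2): OLD=11514121/65536 → NEW=255, ERR=-5197559/65536
(1,3): OLD=10185365/262144 → NEW=0, ERR=10185365/262144
(1,4): OLD=2077060575/16777216 → NEW=0, ERR=2077060575/16777216
(1,5): OLD=26568766479/134217728 → NEW=255, ERR=-7656754161/134217728
(1,6): OLD=247424469249/2147483648 → NEW=0, ERR=247424469249/2147483648
(2,0): OLD=3341159/32768 → NEW=0, ERR=3341159/32768
(2,1): OLD=179322077/1048576 → NEW=255, ERR=-88064803/1048576
(2,2): OLD=1419265495/16777216 → NEW=0, ERR=1419265495/16777216
(2,3): OLD=24750865119/134217728 → NEW=255, ERR=-9474655521/134217728
(2,4): OLD=127277516431/1073741824 → NEW=0, ERR=127277516431/1073741824
(2,5): OLD=6609888307973/34359738368 → NEW=255, ERR=-2151844975867/34359738368
(2,6): OLD=70390878751859/549755813888 → NEW=255, ERR=-69796853789581/549755813888
Target (2,6): original=123, with diffused error = 70390878751859/549755813888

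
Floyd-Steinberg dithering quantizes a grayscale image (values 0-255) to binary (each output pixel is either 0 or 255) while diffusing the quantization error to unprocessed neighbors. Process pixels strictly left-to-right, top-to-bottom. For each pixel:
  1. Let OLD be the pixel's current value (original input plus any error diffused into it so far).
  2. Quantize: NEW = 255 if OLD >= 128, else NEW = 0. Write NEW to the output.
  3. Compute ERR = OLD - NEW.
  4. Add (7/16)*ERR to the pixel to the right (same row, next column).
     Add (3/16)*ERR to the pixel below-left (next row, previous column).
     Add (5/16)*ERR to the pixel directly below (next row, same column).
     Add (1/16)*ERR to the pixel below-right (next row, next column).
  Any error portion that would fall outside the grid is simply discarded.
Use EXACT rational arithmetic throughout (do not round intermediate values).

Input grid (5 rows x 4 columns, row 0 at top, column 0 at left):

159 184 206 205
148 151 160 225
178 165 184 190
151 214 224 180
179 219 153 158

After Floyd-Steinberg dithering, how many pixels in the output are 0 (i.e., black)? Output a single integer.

Answer: 5

Derivation:
(0,0): OLD=159 → NEW=255, ERR=-96
(0,1): OLD=142 → NEW=255, ERR=-113
(0,2): OLD=2505/16 → NEW=255, ERR=-1575/16
(0,3): OLD=41455/256 → NEW=255, ERR=-23825/256
(1,0): OLD=1549/16 → NEW=0, ERR=1549/16
(1,1): OLD=17099/128 → NEW=255, ERR=-15541/128
(1,2): OLD=211383/4096 → NEW=0, ERR=211383/4096
(1,3): OLD=13916081/65536 → NEW=255, ERR=-2795599/65536
(2,0): OLD=379881/2048 → NEW=255, ERR=-142359/2048
(2,1): OLD=7364547/65536 → NEW=0, ERR=7364547/65536
(2,2): OLD=30632083/131072 → NEW=255, ERR=-2791277/131072
(2,3): OLD=357728207/2097152 → NEW=255, ERR=-177045553/2097152
(3,0): OLD=157651177/1048576 → NEW=255, ERR=-109735703/1048576
(3,1): OLD=3271459607/16777216 → NEW=255, ERR=-1006730473/16777216
(3,2): OLD=48932242313/268435456 → NEW=255, ERR=-19518798967/268435456
(3,3): OLD=517436831295/4294967296 → NEW=0, ERR=517436831295/4294967296
(4,0): OLD=36250898965/268435456 → NEW=255, ERR=-32200142315/268435456
(4,1): OLD=274004833455/2147483648 → NEW=0, ERR=274004833455/2147483648
(4,2): OLD=14083231184415/68719476736 → NEW=255, ERR=-3440235383265/68719476736
(4,3): OLD=186039323473801/1099511627776 → NEW=255, ERR=-94336141609079/1099511627776
Output grid:
  Row 0: ####  (0 black, running=0)
  Row 1: .#.#  (2 black, running=2)
  Row 2: #.##  (1 black, running=3)
  Row 3: ###.  (1 black, running=4)
  Row 4: #.##  (1 black, running=5)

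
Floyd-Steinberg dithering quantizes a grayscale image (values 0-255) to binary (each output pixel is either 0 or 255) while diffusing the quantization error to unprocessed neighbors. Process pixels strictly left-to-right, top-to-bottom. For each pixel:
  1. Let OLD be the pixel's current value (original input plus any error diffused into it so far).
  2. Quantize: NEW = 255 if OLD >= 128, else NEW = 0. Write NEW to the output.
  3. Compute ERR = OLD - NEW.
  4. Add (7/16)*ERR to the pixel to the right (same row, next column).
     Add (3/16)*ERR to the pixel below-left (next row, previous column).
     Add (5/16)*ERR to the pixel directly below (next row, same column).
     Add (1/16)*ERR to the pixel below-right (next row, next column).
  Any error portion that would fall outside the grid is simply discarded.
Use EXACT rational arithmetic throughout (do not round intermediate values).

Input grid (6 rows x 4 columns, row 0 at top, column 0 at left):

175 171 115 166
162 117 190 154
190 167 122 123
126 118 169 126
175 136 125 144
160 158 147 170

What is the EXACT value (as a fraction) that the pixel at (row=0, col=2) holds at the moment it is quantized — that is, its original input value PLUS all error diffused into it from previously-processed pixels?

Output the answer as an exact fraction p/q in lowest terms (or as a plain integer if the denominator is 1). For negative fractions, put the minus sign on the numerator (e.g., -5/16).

(0,0): OLD=175 → NEW=255, ERR=-80
(0,1): OLD=136 → NEW=255, ERR=-119
(0,2): OLD=1007/16 → NEW=0, ERR=1007/16
Target (0,2): original=115, with diffused error = 1007/16

Answer: 1007/16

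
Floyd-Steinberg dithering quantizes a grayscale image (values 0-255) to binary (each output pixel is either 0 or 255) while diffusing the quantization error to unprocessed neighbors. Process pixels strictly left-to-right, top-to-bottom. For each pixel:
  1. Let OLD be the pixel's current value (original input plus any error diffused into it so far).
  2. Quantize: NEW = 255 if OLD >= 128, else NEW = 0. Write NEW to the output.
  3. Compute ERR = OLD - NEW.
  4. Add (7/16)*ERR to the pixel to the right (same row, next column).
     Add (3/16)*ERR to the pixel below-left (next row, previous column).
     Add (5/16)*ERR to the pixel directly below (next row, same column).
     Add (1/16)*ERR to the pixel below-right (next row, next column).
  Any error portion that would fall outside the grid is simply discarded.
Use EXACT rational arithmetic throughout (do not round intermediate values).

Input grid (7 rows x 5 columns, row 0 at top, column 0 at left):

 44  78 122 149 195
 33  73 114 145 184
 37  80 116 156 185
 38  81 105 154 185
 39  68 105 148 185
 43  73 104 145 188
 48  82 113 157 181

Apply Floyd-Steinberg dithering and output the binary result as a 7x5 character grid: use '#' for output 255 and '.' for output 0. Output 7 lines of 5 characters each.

(0,0): OLD=44 → NEW=0, ERR=44
(0,1): OLD=389/4 → NEW=0, ERR=389/4
(0,2): OLD=10531/64 → NEW=255, ERR=-5789/64
(0,3): OLD=112053/1024 → NEW=0, ERR=112053/1024
(0,4): OLD=3979251/16384 → NEW=255, ERR=-198669/16384
(1,0): OLD=4159/64 → NEW=0, ERR=4159/64
(1,1): OLD=60217/512 → NEW=0, ERR=60217/512
(1,2): OLD=2683437/16384 → NEW=255, ERR=-1494483/16384
(1,3): OLD=8608937/65536 → NEW=255, ERR=-8102743/65536
(1,4): OLD=139416795/1048576 → NEW=255, ERR=-127970085/1048576
(2,0): OLD=650115/8192 → NEW=0, ERR=650115/8192
(2,1): OLD=36289105/262144 → NEW=255, ERR=-30557615/262144
(2,2): OLD=86675507/4194304 → NEW=0, ERR=86675507/4194304
(2,3): OLD=6564604905/67108864 → NEW=0, ERR=6564604905/67108864
(2,4): OLD=195346835743/1073741824 → NEW=255, ERR=-78457329377/1073741824
(3,0): OLD=171729107/4194304 → NEW=0, ERR=171729107/4194304
(3,1): OLD=2393098967/33554432 → NEW=0, ERR=2393098967/33554432
(3,2): OLD=165051382893/1073741824 → NEW=255, ERR=-108752782227/1073741824
(3,3): OLD=274551964101/2147483648 → NEW=0, ERR=274551964101/2147483648
(3,4): OLD=7703909409977/34359738368 → NEW=255, ERR=-1057823873863/34359738368
(4,0): OLD=34986426749/536870912 → NEW=0, ERR=34986426749/536870912
(4,1): OLD=1758641218429/17179869184 → NEW=0, ERR=1758641218429/17179869184
(4,2): OLD=40286959989491/274877906944 → NEW=255, ERR=-29806906281229/274877906944
(4,3): OLD=564747311476605/4398046511104 → NEW=255, ERR=-556754548854915/4398046511104
(4,4): OLD=9006210974089963/70368744177664 → NEW=0, ERR=9006210974089963/70368744177664
(5,0): OLD=22693501933719/274877906944 → NEW=0, ERR=22693501933719/274877906944
(5,1): OLD=274547768986373/2199023255552 → NEW=0, ERR=274547768986373/2199023255552
(5,2): OLD=7557414163141037/70368744177664 → NEW=0, ERR=7557414163141037/70368744177664
(5,3): OLD=47751271660012451/281474976710656 → NEW=255, ERR=-24024847401204829/281474976710656
(5,4): OLD=822994726492304145/4503599627370496 → NEW=255, ERR=-325423178487172335/4503599627370496
(6,0): OLD=3420233244571815/35184372088832 → NEW=0, ERR=3420233244571815/35184372088832
(6,1): OLD=212616479807375433/1125899906842624 → NEW=255, ERR=-74487996437493687/1125899906842624
(6,2): OLD=1971074478466856371/18014398509481984 → NEW=0, ERR=1971074478466856371/18014398509481984
(6,3): OLD=49391359120619230577/288230376151711744 → NEW=255, ERR=-24107386798067264143/288230376151711744
(6,4): OLD=537226600894157469527/4611686018427387904 → NEW=0, ERR=537226600894157469527/4611686018427387904
Row 0: ..#.#
Row 1: ..###
Row 2: .#..#
Row 3: ..#.#
Row 4: ..##.
Row 5: ...##
Row 6: .#.#.

Answer: ..#.#
..###
.#..#
..#.#
..##.
...##
.#.#.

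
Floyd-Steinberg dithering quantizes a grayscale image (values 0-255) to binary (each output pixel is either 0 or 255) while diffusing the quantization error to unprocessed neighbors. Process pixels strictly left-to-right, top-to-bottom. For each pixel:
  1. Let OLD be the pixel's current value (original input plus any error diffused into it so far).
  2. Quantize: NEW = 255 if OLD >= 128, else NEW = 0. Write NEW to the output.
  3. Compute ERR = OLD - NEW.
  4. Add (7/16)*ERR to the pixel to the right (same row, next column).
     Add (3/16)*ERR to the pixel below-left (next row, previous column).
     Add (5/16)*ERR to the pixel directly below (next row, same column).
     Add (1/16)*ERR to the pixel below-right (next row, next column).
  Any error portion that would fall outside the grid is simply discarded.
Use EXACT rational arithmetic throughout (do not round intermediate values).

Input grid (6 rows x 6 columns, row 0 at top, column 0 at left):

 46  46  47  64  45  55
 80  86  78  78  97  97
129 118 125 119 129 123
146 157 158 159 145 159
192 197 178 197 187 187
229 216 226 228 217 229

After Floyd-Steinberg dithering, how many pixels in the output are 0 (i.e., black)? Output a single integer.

Answer: 16

Derivation:
(0,0): OLD=46 → NEW=0, ERR=46
(0,1): OLD=529/8 → NEW=0, ERR=529/8
(0,2): OLD=9719/128 → NEW=0, ERR=9719/128
(0,3): OLD=199105/2048 → NEW=0, ERR=199105/2048
(0,4): OLD=2868295/32768 → NEW=0, ERR=2868295/32768
(0,5): OLD=48913905/524288 → NEW=0, ERR=48913905/524288
(1,0): OLD=13667/128 → NEW=0, ERR=13667/128
(1,1): OLD=174581/1024 → NEW=255, ERR=-86539/1024
(1,2): OLD=2854617/32768 → NEW=0, ERR=2854617/32768
(1,3): OLD=21974533/131072 → NEW=255, ERR=-11448827/131072
(1,4): OLD=920304015/8388608 → NEW=0, ERR=920304015/8388608
(1,5): OLD=24108643641/134217728 → NEW=255, ERR=-10116876999/134217728
(2,0): OLD=2400599/16384 → NEW=255, ERR=-1777321/16384
(2,1): OLD=35199853/524288 → NEW=0, ERR=35199853/524288
(2,2): OLD=1341650439/8388608 → NEW=255, ERR=-797444601/8388608
(2,3): OLD=5108933391/67108864 → NEW=0, ERR=5108933391/67108864
(2,4): OLD=380100549421/2147483648 → NEW=255, ERR=-167507780819/2147483648
(2,5): OLD=2479941021451/34359738368 → NEW=0, ERR=2479941021451/34359738368
(3,0): OLD=1045964967/8388608 → NEW=0, ERR=1045964967/8388608
(3,1): OLD=13953802075/67108864 → NEW=255, ERR=-3158958245/67108864
(3,2): OLD=67736548897/536870912 → NEW=0, ERR=67736548897/536870912
(3,3): OLD=7470581951875/34359738368 → NEW=255, ERR=-1291151331965/34359738368
(3,4): OLD=33665754092515/274877906944 → NEW=0, ERR=33665754092515/274877906944
(3,5): OLD=1012706318826349/4398046511104 → NEW=255, ERR=-108795541505171/4398046511104
(4,0): OLD=238520154153/1073741824 → NEW=255, ERR=-35284010967/1073741824
(4,1): OLD=3425032302037/17179869184 → NEW=255, ERR=-955834339883/17179869184
(4,2): OLD=100659709143407/549755813888 → NEW=255, ERR=-39528023398033/549755813888
(4,3): OLD=1624198805657163/8796093022208 → NEW=255, ERR=-618804915005877/8796093022208
(4,4): OLD=26389488582193531/140737488355328 → NEW=255, ERR=-9498570948415109/140737488355328
(4,5): OLD=354426147974775933/2251799813685248 → NEW=255, ERR=-219782804514962307/2251799813685248
(5,0): OLD=57256816793167/274877906944 → NEW=255, ERR=-12837049477553/274877906944
(5,1): OLD=1430654421920703/8796093022208 → NEW=255, ERR=-812349298742337/8796093022208
(5,2): OLD=10306091739113701/70368744177664 → NEW=255, ERR=-7637938026190619/70368744177664
(5,3): OLD=318359945117955943/2251799813685248 → NEW=255, ERR=-255849007371782297/2251799813685248
(5,4): OLD=556207219231638103/4503599627370496 → NEW=0, ERR=556207219231638103/4503599627370496
(5,5): OLD=17892857253808057507/72057594037927936 → NEW=255, ERR=-481829225863566173/72057594037927936
Output grid:
  Row 0: ......  (6 black, running=6)
  Row 1: .#.#.#  (3 black, running=9)
  Row 2: #.#.#.  (3 black, running=12)
  Row 3: .#.#.#  (3 black, running=15)
  Row 4: ######  (0 black, running=15)
  Row 5: ####.#  (1 black, running=16)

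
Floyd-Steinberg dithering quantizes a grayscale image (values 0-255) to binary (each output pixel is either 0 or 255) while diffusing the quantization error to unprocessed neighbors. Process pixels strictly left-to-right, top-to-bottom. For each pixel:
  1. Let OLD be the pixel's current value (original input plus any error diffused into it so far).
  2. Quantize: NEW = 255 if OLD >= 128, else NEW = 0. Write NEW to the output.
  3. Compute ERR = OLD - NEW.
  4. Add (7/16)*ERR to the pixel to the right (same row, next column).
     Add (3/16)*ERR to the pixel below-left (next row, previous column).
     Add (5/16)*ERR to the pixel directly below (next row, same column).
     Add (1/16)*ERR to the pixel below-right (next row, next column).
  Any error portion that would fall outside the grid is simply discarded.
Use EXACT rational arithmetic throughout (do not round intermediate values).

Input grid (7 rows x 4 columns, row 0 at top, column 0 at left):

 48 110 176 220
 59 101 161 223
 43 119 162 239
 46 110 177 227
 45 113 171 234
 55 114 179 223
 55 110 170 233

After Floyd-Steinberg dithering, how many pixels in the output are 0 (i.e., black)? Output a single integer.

(0,0): OLD=48 → NEW=0, ERR=48
(0,1): OLD=131 → NEW=255, ERR=-124
(0,2): OLD=487/4 → NEW=0, ERR=487/4
(0,3): OLD=17489/64 → NEW=255, ERR=1169/64
(1,0): OLD=203/4 → NEW=0, ERR=203/4
(1,1): OLD=3529/32 → NEW=0, ERR=3529/32
(1,2): OLD=248801/1024 → NEW=255, ERR=-12319/1024
(1,3): OLD=3785591/16384 → NEW=255, ERR=-392329/16384
(2,0): OLD=40723/512 → NEW=0, ERR=40723/512
(2,1): OLD=3099469/16384 → NEW=255, ERR=-1078451/16384
(2,2): OLD=2160157/16384 → NEW=255, ERR=-2017763/16384
(2,3): OLD=23184663/131072 → NEW=255, ERR=-10238697/131072
(3,0): OLD=15338951/262144 → NEW=0, ERR=15338951/262144
(3,1): OLD=406467569/4194304 → NEW=0, ERR=406467569/4194304
(3,2): OLD=10881806903/67108864 → NEW=255, ERR=-6230953417/67108864
(3,3): OLD=165646898561/1073741824 → NEW=255, ERR=-108157266559/1073741824
(4,0): OLD=5466417667/67108864 → NEW=0, ERR=5466417667/67108864
(4,1): OLD=88674533253/536870912 → NEW=255, ERR=-48227549307/536870912
(4,2): OLD=1543679564793/17179869184 → NEW=0, ERR=1543679564793/17179869184
(4,3): OLD=64879481778975/274877906944 → NEW=255, ERR=-5214384491745/274877906944
(5,0): OLD=546420461319/8589934592 → NEW=0, ERR=546420461319/8589934592
(5,1): OLD=37300001578093/274877906944 → NEW=255, ERR=-32793864692627/274877906944
(5,2): OLD=80106497387781/549755813888 → NEW=255, ERR=-60081235153659/549755813888
(5,3): OLD=1538213999032697/8796093022208 → NEW=255, ERR=-704789721630343/8796093022208
(6,0): OLD=230938237843879/4398046511104 → NEW=0, ERR=230938237843879/4398046511104
(6,1): OLD=5571437981547545/70368744177664 → NEW=0, ERR=5571437981547545/70368744177664
(6,2): OLD=166640876855296391/1125899906842624 → NEW=255, ERR=-120463599389572729/1125899906842624
(6,3): OLD=2779997865544180017/18014398509481984 → NEW=255, ERR=-1813673754373725903/18014398509481984
Output grid:
  Row 0: .#.#  (2 black, running=2)
  Row 1: ..##  (2 black, running=4)
  Row 2: .###  (1 black, running=5)
  Row 3: ..##  (2 black, running=7)
  Row 4: .#.#  (2 black, running=9)
  Row 5: .###  (1 black, running=10)
  Row 6: ..##  (2 black, running=12)

Answer: 12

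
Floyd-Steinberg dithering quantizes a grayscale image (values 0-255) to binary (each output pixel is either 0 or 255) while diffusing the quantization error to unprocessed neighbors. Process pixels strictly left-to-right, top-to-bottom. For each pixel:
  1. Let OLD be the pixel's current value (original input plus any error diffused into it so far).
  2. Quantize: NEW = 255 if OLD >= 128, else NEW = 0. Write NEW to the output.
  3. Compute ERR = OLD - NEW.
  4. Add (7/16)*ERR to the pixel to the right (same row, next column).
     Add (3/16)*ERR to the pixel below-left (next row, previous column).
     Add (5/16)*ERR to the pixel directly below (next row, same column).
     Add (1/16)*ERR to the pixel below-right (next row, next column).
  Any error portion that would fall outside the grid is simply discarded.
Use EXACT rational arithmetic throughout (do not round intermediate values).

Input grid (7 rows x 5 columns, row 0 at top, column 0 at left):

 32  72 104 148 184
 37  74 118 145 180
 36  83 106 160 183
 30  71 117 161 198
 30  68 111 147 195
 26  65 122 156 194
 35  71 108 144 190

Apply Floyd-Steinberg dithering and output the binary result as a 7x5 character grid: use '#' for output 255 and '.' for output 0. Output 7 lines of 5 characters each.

Answer: ..#.#
..#.#
.#.##
..#.#
..#.#
..###
....#

Derivation:
(0,0): OLD=32 → NEW=0, ERR=32
(0,1): OLD=86 → NEW=0, ERR=86
(0,2): OLD=1133/8 → NEW=255, ERR=-907/8
(0,3): OLD=12595/128 → NEW=0, ERR=12595/128
(0,4): OLD=464997/2048 → NEW=255, ERR=-57243/2048
(1,0): OLD=505/8 → NEW=0, ERR=505/8
(1,1): OLD=6991/64 → NEW=0, ERR=6991/64
(1,2): OLD=315771/2048 → NEW=255, ERR=-206469/2048
(1,3): OLD=977439/8192 → NEW=0, ERR=977439/8192
(1,4): OLD=30096253/131072 → NEW=255, ERR=-3327107/131072
(2,0): OLD=78037/1024 → NEW=0, ERR=78037/1024
(2,1): OLD=4440695/32768 → NEW=255, ERR=-3915145/32768
(2,2): OLD=26959653/524288 → NEW=0, ERR=26959653/524288
(2,3): OLD=1750893983/8388608 → NEW=255, ERR=-388201057/8388608
(2,4): OLD=21780660121/134217728 → NEW=255, ERR=-12444860519/134217728
(3,0): OLD=16469125/524288 → NEW=0, ERR=16469125/524288
(3,1): OLD=259248673/4194304 → NEW=0, ERR=259248673/4194304
(3,2): OLD=19322847547/134217728 → NEW=255, ERR=-14902673093/134217728
(3,3): OLD=22492145091/268435456 → NEW=0, ERR=22492145091/268435456
(3,4): OLD=870977501231/4294967296 → NEW=255, ERR=-224239159249/4294967296
(4,0): OLD=3449776939/67108864 → NEW=0, ERR=3449776939/67108864
(4,1): OLD=195313629611/2147483648 → NEW=0, ERR=195313629611/2147483648
(4,2): OLD=4661459321445/34359738368 → NEW=255, ERR=-4100273962395/34359738368
(4,3): OLD=57310335629227/549755813888 → NEW=0, ERR=57310335629227/549755813888
(4,4): OLD=2018961339962157/8796093022208 → NEW=255, ERR=-224042380700883/8796093022208
(5,0): OLD=2031258396641/34359738368 → NEW=0, ERR=2031258396641/34359738368
(5,1): OLD=27521745476835/274877906944 → NEW=0, ERR=27521745476835/274877906944
(5,2): OLD=1352337164461563/8796093022208 → NEW=255, ERR=-890666556201477/8796093022208
(5,3): OLD=4645852965970805/35184372088832 → NEW=255, ERR=-4326161916681355/35184372088832
(5,4): OLD=78116171413217911/562949953421312 → NEW=255, ERR=-65436066709216649/562949953421312
(6,0): OLD=317747200184785/4398046511104 → NEW=0, ERR=317747200184785/4398046511104
(6,1): OLD=16692304233044543/140737488355328 → NEW=0, ERR=16692304233044543/140737488355328
(6,2): OLD=250964375697163685/2251799813685248 → NEW=0, ERR=250964375697163685/2251799813685248
(6,3): OLD=4547282148374745687/36028797018963968 → NEW=0, ERR=4547282148374745687/36028797018963968
(6,4): OLD=115988986826642647329/576460752303423488 → NEW=255, ERR=-31008505010730342111/576460752303423488
Row 0: ..#.#
Row 1: ..#.#
Row 2: .#.##
Row 3: ..#.#
Row 4: ..#.#
Row 5: ..###
Row 6: ....#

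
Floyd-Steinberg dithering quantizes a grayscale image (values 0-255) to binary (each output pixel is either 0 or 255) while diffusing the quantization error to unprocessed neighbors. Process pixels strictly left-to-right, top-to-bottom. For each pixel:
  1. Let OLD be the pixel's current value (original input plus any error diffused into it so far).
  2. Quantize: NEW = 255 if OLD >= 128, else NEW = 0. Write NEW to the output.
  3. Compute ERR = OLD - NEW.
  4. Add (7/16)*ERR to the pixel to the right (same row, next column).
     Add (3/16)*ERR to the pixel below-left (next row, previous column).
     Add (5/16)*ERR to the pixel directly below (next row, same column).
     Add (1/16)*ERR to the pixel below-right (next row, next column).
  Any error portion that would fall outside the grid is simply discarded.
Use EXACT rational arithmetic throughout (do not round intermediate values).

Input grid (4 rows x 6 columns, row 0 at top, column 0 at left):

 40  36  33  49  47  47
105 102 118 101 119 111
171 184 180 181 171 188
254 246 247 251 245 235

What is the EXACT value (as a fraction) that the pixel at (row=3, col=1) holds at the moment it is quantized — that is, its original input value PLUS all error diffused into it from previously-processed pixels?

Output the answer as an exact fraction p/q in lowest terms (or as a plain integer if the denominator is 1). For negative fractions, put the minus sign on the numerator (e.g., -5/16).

(0,0): OLD=40 → NEW=0, ERR=40
(0,1): OLD=107/2 → NEW=0, ERR=107/2
(0,2): OLD=1805/32 → NEW=0, ERR=1805/32
(0,3): OLD=37723/512 → NEW=0, ERR=37723/512
(0,4): OLD=649085/8192 → NEW=0, ERR=649085/8192
(0,5): OLD=10703979/131072 → NEW=0, ERR=10703979/131072
(1,0): OLD=4081/32 → NEW=0, ERR=4081/32
(1,1): OLD=48023/256 → NEW=255, ERR=-17257/256
(1,2): OLD=1010019/8192 → NEW=0, ERR=1010019/8192
(1,3): OLD=6433895/32768 → NEW=255, ERR=-1921945/32768
(1,4): OLD=289442453/2097152 → NEW=255, ERR=-245331307/2097152
(1,5): OLD=3029706883/33554432 → NEW=0, ERR=3029706883/33554432
(2,0): OLD=811885/4096 → NEW=255, ERR=-232595/4096
(2,1): OLD=22174591/131072 → NEW=255, ERR=-11248769/131072
(2,2): OLD=347648573/2097152 → NEW=255, ERR=-187125187/2097152
(2,3): OLD=1835512213/16777216 → NEW=0, ERR=1835512213/16777216
(2,4): OLD=104996641343/536870912 → NEW=255, ERR=-31905441217/536870912
(2,5): OLD=1571141350825/8589934592 → NEW=255, ERR=-619291970135/8589934592
(3,0): OLD=461715101/2097152 → NEW=255, ERR=-73058659/2097152
(3,1): OLD=3081306969/16777216 → NEW=255, ERR=-1196883111/16777216
Target (3,1): original=246, with diffused error = 3081306969/16777216

Answer: 3081306969/16777216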